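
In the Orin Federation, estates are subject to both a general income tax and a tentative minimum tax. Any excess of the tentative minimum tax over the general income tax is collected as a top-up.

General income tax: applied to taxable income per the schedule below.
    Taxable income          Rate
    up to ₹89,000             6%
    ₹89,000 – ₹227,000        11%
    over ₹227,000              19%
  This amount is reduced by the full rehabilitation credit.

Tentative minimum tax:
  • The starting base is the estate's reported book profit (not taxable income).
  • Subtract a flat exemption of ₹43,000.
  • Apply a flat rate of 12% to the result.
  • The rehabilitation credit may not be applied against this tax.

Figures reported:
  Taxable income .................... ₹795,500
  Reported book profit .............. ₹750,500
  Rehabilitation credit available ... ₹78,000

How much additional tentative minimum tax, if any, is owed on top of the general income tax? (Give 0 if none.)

₹34,365

Tentative minimum tax:
  Base (reported book profit): ₹750,500
  Less exemption ₹43,000 → base ₹707,500
  ₹707,500 × 12% = ₹84,900

General income tax:
  ₹89,000 × 6% = ₹5,340
  ₹138,000 × 11% = ₹15,180
  ₹568,500 × 19% = ₹108,015
  → ₹128,535
  Less rehabilitation credit ₹78,000 → ₹50,535

Excess of tentative minimum tax over general income tax: ₹84,900 − ₹50,535 = ₹34,365.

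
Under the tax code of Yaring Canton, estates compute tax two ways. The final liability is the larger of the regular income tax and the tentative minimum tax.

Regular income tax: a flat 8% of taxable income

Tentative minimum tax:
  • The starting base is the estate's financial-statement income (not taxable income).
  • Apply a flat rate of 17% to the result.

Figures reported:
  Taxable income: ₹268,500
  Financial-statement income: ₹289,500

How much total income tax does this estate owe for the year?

Regular income tax:
  ₹268,500 × 8% = ₹21,480

Tentative minimum tax:
  Base (financial-statement income): ₹289,500
  ₹289,500 × 17% = ₹49,215

₹49,215 > ₹21,480, so the tentative minimum tax is the binding amount.

₹49,215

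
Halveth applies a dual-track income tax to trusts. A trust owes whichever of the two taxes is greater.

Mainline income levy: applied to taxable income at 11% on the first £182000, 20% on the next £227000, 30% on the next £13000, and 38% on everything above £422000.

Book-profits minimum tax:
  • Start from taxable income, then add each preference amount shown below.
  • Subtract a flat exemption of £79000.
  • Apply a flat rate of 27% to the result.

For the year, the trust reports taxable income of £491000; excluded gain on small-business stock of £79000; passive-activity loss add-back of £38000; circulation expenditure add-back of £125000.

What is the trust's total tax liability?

Mainline income levy:
  £182000 × 11% = £20020
  £227000 × 20% = £45400
  £13000 × 30% = £3900
  £69000 × 38% = £26220
  → £95540

Book-profits minimum tax:
  Adjusted income: £491000 + £79000 + £38000 + £125000 = £733000
  Less exemption £79000 → base £654000
  £654000 × 27% = £176580

£176580 > £95540, so the book-profits minimum tax is the binding amount.

£176580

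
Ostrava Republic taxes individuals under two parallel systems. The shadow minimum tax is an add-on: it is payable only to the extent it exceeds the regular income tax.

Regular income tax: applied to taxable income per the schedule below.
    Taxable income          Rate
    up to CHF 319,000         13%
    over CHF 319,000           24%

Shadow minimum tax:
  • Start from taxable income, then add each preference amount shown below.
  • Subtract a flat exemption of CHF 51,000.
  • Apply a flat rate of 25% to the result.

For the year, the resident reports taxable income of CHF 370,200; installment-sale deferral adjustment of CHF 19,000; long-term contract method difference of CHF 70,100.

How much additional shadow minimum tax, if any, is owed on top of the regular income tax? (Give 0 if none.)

Shadow minimum tax:
  Adjusted income: CHF 370,200 + CHF 19,000 + CHF 70,100 = CHF 459,300
  Less exemption CHF 51,000 → base CHF 408,300
  CHF 408,300 × 25% = CHF 102,075

Regular income tax:
  CHF 319,000 × 13% = CHF 41,470
  CHF 51,200 × 24% = CHF 12,288
  → CHF 53,758

Excess of shadow minimum tax over regular income tax: CHF 102,075 − CHF 53,758 = CHF 48,317.

CHF 48,317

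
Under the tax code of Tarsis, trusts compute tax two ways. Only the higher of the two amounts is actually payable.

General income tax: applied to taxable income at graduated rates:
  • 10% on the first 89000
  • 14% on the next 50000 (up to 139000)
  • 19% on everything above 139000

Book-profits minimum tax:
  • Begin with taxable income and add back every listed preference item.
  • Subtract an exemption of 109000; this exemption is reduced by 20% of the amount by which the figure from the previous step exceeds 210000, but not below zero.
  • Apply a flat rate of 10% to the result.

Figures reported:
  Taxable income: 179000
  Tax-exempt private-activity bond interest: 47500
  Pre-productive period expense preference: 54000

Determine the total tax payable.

Book-profits minimum tax:
  Adjusted income: 179000 + 47500 + 54000 = 280500
  Exemption: 109000 − 20% × (280500 − 210000) = 109000 − 14100 = 94900
  Base: 280500 − 94900 = 185600
  185600 × 10% = 18560

General income tax:
  89000 × 10% = 8900
  50000 × 14% = 7000
  40000 × 19% = 7600
  → 23500

23500 > 18560, so the general income tax governs.

23500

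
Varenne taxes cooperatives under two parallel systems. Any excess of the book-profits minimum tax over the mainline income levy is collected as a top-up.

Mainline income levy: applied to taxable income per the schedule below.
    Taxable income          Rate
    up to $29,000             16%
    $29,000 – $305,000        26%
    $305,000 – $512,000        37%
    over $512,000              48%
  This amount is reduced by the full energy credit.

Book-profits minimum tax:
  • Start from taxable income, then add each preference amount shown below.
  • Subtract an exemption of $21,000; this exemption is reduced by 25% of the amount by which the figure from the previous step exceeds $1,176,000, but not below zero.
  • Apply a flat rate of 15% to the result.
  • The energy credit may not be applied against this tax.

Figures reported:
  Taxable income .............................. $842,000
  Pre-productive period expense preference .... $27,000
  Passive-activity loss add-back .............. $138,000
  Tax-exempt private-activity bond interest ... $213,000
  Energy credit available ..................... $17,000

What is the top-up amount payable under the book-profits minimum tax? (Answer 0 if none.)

Mainline income levy:
  $29,000 × 16% = $4,640
  $276,000 × 26% = $71,760
  $207,000 × 37% = $76,590
  $330,000 × 48% = $158,400
  → $311,390
  Less energy credit $17,000 → $294,390

Book-profits minimum tax:
  Adjusted income: $842,000 + $27,000 + $138,000 + $213,000 = $1,220,000
  Exemption: $21,000 − 25% × ($1,220,000 − $1,176,000) = $21,000 − $11,000 = $10,000
  Base: $1,220,000 − $10,000 = $1,210,000
  $1,210,000 × 15% = $181,500

$181,500 ≤ $294,390, so no add-on is due.

$0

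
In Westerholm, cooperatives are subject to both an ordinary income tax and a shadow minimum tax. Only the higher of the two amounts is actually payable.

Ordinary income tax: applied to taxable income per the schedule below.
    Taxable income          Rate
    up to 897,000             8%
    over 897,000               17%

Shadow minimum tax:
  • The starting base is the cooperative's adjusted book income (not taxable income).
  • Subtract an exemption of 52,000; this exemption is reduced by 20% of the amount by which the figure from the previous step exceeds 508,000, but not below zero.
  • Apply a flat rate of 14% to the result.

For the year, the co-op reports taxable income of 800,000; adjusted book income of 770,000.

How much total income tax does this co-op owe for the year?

107,800

Shadow minimum tax:
  Base (adjusted book income): 770,000
  Exemption: 20% × (770,000 − 508,000) = 52,400 ≥ 52,000, so the exemption is fully phased out
  Base: 770,000 − 0 = 770,000
  770,000 × 14% = 107,800

Ordinary income tax:
  800,000 × 8% = 64,000

107,800 > 64,000, so the shadow minimum tax is the binding amount.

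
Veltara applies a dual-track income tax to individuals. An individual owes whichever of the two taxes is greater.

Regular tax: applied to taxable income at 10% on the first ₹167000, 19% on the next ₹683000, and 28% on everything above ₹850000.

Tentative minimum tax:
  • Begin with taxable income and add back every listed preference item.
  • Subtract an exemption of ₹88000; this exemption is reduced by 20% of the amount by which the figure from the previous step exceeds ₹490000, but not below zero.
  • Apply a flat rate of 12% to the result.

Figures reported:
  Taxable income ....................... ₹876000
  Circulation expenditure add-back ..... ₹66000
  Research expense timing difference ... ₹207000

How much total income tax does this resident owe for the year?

Regular tax:
  ₹167000 × 10% = ₹16700
  ₹683000 × 19% = ₹129770
  ₹26000 × 28% = ₹7280
  → ₹153750

Tentative minimum tax:
  Adjusted income: ₹876000 + ₹66000 + ₹207000 = ₹1149000
  Exemption: 20% × (₹1149000 − ₹490000) = ₹131800 ≥ ₹88000, so the exemption is fully phased out
  Base: ₹1149000 − ₹0 = ₹1149000
  ₹1149000 × 12% = ₹137880

₹153750 > ₹137880, so the regular tax governs.

₹153750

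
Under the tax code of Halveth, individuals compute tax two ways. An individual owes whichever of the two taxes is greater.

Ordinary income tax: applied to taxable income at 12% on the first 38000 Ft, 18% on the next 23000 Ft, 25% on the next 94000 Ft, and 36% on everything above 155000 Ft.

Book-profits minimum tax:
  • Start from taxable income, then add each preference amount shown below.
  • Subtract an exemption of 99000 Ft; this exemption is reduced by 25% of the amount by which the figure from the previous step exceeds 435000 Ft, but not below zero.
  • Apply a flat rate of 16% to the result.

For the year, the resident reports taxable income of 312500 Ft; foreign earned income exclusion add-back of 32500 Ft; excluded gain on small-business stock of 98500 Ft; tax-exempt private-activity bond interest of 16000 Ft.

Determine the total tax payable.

88900 Ft

Book-profits minimum tax:
  Adjusted income: 312500 Ft + 32500 Ft + 98500 Ft + 16000 Ft = 459500 Ft
  Exemption: 99000 Ft − 25% × (459500 Ft − 435000 Ft) = 99000 Ft − 6125 Ft = 92875 Ft
  Base: 459500 Ft − 92875 Ft = 366625 Ft
  366625 Ft × 16% = 58660 Ft

Ordinary income tax:
  38000 Ft × 12% = 4560 Ft
  23000 Ft × 18% = 4140 Ft
  94000 Ft × 25% = 23500 Ft
  157500 Ft × 36% = 56700 Ft
  → 88900 Ft

88900 Ft > 58660 Ft, so the ordinary income tax governs.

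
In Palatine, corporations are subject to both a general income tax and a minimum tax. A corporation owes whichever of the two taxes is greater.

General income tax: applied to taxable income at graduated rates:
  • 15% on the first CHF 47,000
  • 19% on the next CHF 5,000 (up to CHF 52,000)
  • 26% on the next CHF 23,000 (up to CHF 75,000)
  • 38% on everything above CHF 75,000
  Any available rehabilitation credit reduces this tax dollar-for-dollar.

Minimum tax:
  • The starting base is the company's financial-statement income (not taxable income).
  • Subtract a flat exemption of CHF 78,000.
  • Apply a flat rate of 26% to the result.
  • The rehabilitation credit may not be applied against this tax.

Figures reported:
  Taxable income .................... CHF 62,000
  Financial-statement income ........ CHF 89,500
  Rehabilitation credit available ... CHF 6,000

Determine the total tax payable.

CHF 4,600

General income tax:
  CHF 47,000 × 15% = CHF 7,050
  CHF 5,000 × 19% = CHF 950
  CHF 10,000 × 26% = CHF 2,600
  → CHF 10,600
  Less rehabilitation credit CHF 6,000 → CHF 4,600

Minimum tax:
  Base (financial-statement income): CHF 89,500
  Less exemption CHF 78,000 → base CHF 11,500
  CHF 11,500 × 26% = CHF 2,990

CHF 4,600 > CHF 2,990, so the general income tax governs.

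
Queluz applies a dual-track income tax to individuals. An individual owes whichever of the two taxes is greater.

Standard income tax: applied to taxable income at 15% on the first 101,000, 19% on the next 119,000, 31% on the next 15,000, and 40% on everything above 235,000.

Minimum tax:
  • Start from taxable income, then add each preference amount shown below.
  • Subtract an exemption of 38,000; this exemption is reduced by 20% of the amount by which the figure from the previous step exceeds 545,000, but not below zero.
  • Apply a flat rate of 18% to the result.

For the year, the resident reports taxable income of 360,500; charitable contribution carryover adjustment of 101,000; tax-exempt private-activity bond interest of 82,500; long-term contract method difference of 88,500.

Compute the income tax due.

110,160

Standard income tax:
  101,000 × 15% = 15,150
  119,000 × 19% = 22,610
  15,000 × 31% = 4,650
  125,500 × 40% = 50,200
  → 92,610

Minimum tax:
  Adjusted income: 360,500 + 101,000 + 82,500 + 88,500 = 632,500
  Exemption: 38,000 − 20% × (632,500 − 545,000) = 38,000 − 17,500 = 20,500
  Base: 632,500 − 20,500 = 612,000
  612,000 × 18% = 110,160

110,160 > 92,610, so the minimum tax is the binding amount.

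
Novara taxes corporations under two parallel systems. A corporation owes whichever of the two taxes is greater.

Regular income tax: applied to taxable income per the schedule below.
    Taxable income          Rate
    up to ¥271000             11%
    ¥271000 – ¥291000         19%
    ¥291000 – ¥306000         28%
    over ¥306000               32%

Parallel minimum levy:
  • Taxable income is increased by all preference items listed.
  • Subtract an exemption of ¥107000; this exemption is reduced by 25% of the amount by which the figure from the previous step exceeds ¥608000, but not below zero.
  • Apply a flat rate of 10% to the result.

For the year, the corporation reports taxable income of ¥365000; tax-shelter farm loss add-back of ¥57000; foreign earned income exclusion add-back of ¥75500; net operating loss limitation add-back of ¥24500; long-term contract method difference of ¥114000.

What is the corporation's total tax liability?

¥56690

Parallel minimum levy:
  Adjusted income: ¥365000 + ¥57000 + ¥75500 + ¥24500 + ¥114000 = ¥636000
  Exemption: ¥107000 − 25% × (¥636000 − ¥608000) = ¥107000 − ¥7000 = ¥100000
  Base: ¥636000 − ¥100000 = ¥536000
  ¥536000 × 10% = ¥53600

Regular income tax:
  ¥271000 × 11% = ¥29810
  ¥20000 × 19% = ¥3800
  ¥15000 × 28% = ¥4200
  ¥59000 × 32% = ¥18880
  → ¥56690

¥56690 > ¥53600, so the regular income tax governs.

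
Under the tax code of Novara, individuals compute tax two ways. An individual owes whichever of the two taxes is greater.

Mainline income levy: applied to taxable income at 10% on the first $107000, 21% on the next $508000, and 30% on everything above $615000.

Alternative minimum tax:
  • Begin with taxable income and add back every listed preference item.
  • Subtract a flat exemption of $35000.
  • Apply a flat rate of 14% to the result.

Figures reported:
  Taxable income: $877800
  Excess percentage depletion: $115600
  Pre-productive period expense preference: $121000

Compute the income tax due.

$196220

Alternative minimum tax:
  Adjusted income: $877800 + $115600 + $121000 = $1114400
  Less exemption $35000 → base $1079400
  $1079400 × 14% = $151116

Mainline income levy:
  $107000 × 10% = $10700
  $508000 × 21% = $106680
  $262800 × 30% = $78840
  → $196220

$196220 > $151116, so the mainline income levy governs.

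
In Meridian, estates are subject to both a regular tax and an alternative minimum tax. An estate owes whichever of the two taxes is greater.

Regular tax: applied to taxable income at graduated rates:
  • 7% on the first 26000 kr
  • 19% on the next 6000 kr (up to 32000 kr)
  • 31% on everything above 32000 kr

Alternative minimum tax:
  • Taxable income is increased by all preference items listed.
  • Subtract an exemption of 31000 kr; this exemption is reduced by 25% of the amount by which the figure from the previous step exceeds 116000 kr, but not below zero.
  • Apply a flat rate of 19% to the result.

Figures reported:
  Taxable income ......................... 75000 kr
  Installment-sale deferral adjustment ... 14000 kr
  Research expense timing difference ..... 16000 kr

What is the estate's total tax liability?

Regular tax:
  26000 kr × 7% = 1820 kr
  6000 kr × 19% = 1140 kr
  43000 kr × 31% = 13330 kr
  → 16290 kr

Alternative minimum tax:
  Adjusted income: 75000 kr + 14000 kr + 16000 kr = 105000 kr
  Exemption: 105000 kr ≤ 116000 kr, so full 31000 kr applies
  Base: 105000 kr − 31000 kr = 74000 kr
  74000 kr × 19% = 14060 kr

16290 kr > 14060 kr, so the regular tax governs.

16290 kr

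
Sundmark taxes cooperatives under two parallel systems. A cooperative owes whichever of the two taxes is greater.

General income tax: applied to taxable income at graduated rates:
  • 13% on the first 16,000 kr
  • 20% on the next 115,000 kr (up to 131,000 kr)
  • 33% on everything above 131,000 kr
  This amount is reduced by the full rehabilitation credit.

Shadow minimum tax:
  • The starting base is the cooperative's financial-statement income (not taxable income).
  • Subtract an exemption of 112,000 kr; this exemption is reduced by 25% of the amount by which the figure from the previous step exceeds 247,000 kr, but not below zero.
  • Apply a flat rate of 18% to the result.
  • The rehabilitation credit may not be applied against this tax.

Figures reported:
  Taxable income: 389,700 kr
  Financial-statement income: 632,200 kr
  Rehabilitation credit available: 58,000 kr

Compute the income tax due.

110,970 kr

General income tax:
  16,000 kr × 13% = 2,080 kr
  115,000 kr × 20% = 23,000 kr
  258,700 kr × 33% = 85,371 kr
  → 110,451 kr
  Less rehabilitation credit 58,000 kr → 52,451 kr

Shadow minimum tax:
  Base (financial-statement income): 632,200 kr
  Exemption: 112,000 kr − 25% × (632,200 kr − 247,000 kr) = 112,000 kr − 96,300 kr = 15,700 kr
  Base: 632,200 kr − 15,700 kr = 616,500 kr
  616,500 kr × 18% = 110,970 kr

110,970 kr > 52,451 kr, so the shadow minimum tax is the binding amount.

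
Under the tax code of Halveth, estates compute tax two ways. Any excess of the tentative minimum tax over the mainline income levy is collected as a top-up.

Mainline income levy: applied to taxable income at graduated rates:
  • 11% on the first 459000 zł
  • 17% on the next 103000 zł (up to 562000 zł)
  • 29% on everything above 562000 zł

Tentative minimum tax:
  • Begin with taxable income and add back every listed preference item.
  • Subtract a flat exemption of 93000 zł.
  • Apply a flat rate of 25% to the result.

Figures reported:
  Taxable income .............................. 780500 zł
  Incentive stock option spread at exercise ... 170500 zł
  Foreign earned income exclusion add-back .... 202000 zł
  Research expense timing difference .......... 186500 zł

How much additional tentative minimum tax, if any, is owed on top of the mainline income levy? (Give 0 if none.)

Mainline income levy:
  459000 zł × 11% = 50490 zł
  103000 zł × 17% = 17510 zł
  218500 zł × 29% = 63365 zł
  → 131365 zł

Tentative minimum tax:
  Adjusted income: 780500 zł + 170500 zł + 202000 zł + 186500 zł = 1339500 zł
  Less exemption 93000 zł → base 1246500 zł
  1246500 zł × 25% = 311625 zł

Excess of tentative minimum tax over mainline income levy: 311625 zł − 131365 zł = 180260 zł.

180260 zł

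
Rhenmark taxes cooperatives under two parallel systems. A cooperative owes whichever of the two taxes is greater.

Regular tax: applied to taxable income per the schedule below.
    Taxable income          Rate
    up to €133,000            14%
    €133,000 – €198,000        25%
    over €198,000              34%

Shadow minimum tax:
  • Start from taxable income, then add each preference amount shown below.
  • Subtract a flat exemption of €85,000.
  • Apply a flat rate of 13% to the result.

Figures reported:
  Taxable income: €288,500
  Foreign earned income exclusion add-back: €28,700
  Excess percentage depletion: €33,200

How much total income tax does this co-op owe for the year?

€65,640

Regular tax:
  €133,000 × 14% = €18,620
  €65,000 × 25% = €16,250
  €90,500 × 34% = €30,770
  → €65,640

Shadow minimum tax:
  Adjusted income: €288,500 + €28,700 + €33,200 = €350,400
  Less exemption €85,000 → base €265,400
  €265,400 × 13% = €34,502

€65,640 > €34,502, so the regular tax governs.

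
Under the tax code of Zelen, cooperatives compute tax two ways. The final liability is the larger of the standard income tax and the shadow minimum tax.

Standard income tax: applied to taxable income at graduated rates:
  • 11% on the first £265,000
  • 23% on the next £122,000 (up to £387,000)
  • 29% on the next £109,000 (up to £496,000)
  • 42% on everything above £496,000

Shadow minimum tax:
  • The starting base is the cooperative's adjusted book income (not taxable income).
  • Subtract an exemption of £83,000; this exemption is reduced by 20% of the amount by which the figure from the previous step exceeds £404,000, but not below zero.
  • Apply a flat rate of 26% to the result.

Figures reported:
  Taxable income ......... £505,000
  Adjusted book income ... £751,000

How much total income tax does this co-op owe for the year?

£191,724

Standard income tax:
  £265,000 × 11% = £29,150
  £122,000 × 23% = £28,060
  £109,000 × 29% = £31,610
  £9,000 × 42% = £3,780
  → £92,600

Shadow minimum tax:
  Base (adjusted book income): £751,000
  Exemption: £83,000 − 20% × (£751,000 − £404,000) = £83,000 − £69,400 = £13,600
  Base: £751,000 − £13,600 = £737,400
  £737,400 × 26% = £191,724

£191,724 > £92,600, so the shadow minimum tax is the binding amount.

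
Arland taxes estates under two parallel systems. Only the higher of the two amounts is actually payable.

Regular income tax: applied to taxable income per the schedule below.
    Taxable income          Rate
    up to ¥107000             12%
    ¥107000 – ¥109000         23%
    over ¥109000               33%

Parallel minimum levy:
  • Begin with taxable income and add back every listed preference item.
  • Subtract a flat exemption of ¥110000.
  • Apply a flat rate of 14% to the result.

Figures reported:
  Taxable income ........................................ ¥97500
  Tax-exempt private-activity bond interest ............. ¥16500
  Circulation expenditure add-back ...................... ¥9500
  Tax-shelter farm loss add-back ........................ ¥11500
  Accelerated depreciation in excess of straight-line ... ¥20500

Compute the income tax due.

Parallel minimum levy:
  Adjusted income: ¥97500 + ¥16500 + ¥9500 + ¥11500 + ¥20500 = ¥155500
  Less exemption ¥110000 → base ¥45500
  ¥45500 × 14% = ¥6370

Regular income tax:
  ¥97500 × 12% = ¥11700

¥11700 > ¥6370, so the regular income tax governs.

¥11700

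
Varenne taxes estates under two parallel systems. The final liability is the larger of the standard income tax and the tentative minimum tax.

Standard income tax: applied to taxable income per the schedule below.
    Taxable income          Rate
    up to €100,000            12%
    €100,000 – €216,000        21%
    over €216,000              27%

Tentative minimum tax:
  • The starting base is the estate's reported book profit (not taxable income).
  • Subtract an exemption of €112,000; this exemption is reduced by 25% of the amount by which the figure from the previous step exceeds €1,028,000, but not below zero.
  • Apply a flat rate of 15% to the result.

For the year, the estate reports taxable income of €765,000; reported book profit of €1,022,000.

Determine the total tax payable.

€184,590

Standard income tax:
  €100,000 × 12% = €12,000
  €116,000 × 21% = €24,360
  €549,000 × 27% = €148,230
  → €184,590

Tentative minimum tax:
  Base (reported book profit): €1,022,000
  Exemption: €1,022,000 ≤ €1,028,000, so full €112,000 applies
  Base: €1,022,000 − €112,000 = €910,000
  €910,000 × 15% = €136,500

€184,590 > €136,500, so the standard income tax governs.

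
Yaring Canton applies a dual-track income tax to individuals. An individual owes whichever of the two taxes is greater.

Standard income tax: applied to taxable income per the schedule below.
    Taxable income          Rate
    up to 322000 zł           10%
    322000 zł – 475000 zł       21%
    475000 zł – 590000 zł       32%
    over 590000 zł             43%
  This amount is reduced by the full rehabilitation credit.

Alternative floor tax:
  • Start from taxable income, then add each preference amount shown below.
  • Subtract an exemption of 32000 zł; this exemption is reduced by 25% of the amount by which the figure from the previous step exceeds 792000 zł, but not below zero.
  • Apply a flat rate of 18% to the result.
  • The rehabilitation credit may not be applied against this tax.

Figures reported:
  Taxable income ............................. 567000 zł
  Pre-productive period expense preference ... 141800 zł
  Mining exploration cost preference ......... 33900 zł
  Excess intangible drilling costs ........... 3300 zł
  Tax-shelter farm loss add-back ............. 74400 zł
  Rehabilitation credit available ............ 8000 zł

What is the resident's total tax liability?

143190 zł

Alternative floor tax:
  Adjusted income: 567000 zł + 141800 zł + 33900 zł + 3300 zł + 74400 zł = 820400 zł
  Exemption: 32000 zł − 25% × (820400 zł − 792000 zł) = 32000 zł − 7100 zł = 24900 zł
  Base: 820400 zł − 24900 zł = 795500 zł
  795500 zł × 18% = 143190 zł

Standard income tax:
  322000 zł × 10% = 32200 zł
  153000 zł × 21% = 32130 zł
  92000 zł × 32% = 29440 zł
  → 93770 zł
  Less rehabilitation credit 8000 zł → 85770 zł

143190 zł > 85770 zł, so the alternative floor tax is the binding amount.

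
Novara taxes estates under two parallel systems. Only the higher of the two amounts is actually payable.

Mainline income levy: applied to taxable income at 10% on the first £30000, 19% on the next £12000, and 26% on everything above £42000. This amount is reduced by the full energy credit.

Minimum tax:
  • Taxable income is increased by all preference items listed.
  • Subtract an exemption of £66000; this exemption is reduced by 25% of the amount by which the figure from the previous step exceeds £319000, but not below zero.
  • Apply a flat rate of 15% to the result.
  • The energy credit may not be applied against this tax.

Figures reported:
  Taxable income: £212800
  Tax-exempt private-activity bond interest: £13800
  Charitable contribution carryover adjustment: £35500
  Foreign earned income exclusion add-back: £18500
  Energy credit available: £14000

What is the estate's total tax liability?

£35688

Mainline income levy:
  £30000 × 10% = £3000
  £12000 × 19% = £2280
  £170800 × 26% = £44408
  → £49688
  Less energy credit £14000 → £35688

Minimum tax:
  Adjusted income: £212800 + £13800 + £35500 + £18500 = £280600
  Exemption: £280600 ≤ £319000, so full £66000 applies
  Base: £280600 − £66000 = £214600
  £214600 × 15% = £32190

£35688 > £32190, so the mainline income levy governs.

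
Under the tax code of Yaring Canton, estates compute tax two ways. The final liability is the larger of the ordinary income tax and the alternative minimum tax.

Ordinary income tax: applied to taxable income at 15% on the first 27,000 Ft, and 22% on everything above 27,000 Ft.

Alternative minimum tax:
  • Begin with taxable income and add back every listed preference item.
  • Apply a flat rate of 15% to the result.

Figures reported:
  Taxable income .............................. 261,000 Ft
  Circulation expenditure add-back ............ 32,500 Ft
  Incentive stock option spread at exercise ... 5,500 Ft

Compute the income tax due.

Ordinary income tax:
  27,000 Ft × 15% = 4,050 Ft
  234,000 Ft × 22% = 51,480 Ft
  → 55,530 Ft

Alternative minimum tax:
  Adjusted income: 261,000 Ft + 32,500 Ft + 5,500 Ft = 299,000 Ft
  299,000 Ft × 15% = 44,850 Ft

55,530 Ft > 44,850 Ft, so the ordinary income tax governs.

55,530 Ft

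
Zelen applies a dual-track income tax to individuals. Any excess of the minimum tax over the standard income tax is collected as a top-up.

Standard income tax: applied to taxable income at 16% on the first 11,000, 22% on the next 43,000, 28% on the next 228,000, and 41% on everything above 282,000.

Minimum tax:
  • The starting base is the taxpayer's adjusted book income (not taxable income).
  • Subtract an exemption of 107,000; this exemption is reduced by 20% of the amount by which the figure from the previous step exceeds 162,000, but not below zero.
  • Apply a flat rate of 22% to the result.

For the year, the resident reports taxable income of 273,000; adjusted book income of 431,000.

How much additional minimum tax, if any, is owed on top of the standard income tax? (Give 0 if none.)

Standard income tax:
  11,000 × 16% = 1,760
  43,000 × 22% = 9,460
  219,000 × 28% = 61,320
  → 72,540

Minimum tax:
  Base (adjusted book income): 431,000
  Exemption: 107,000 − 20% × (431,000 − 162,000) = 107,000 − 53,800 = 53,200
  Base: 431,000 − 53,200 = 377,800
  377,800 × 22% = 83,116

Excess of minimum tax over standard income tax: 83,116 − 72,540 = 10,576.

10,576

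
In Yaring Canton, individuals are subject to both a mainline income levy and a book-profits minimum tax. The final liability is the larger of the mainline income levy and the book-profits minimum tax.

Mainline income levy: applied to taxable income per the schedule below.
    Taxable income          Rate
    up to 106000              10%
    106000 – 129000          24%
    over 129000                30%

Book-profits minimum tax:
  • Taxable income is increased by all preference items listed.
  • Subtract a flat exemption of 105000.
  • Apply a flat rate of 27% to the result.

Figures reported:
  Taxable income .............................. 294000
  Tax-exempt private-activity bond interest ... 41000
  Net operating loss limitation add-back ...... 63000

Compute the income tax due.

Book-profits minimum tax:
  Adjusted income: 294000 + 41000 + 63000 = 398000
  Less exemption 105000 → base 293000
  293000 × 27% = 79110

Mainline income levy:
  106000 × 10% = 10600
  23000 × 24% = 5520
  165000 × 30% = 49500
  → 65620

79110 > 65620, so the book-profits minimum tax is the binding amount.

79110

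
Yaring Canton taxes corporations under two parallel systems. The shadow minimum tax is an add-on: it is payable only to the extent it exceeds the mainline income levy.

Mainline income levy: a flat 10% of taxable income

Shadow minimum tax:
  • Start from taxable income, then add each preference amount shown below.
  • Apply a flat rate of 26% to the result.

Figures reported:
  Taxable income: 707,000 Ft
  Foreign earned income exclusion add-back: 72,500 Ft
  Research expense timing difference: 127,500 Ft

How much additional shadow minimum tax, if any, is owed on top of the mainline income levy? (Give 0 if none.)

Mainline income levy:
  707,000 Ft × 10% = 70,700 Ft

Shadow minimum tax:
  Adjusted income: 707,000 Ft + 72,500 Ft + 127,500 Ft = 907,000 Ft
  907,000 Ft × 26% = 235,820 Ft

Excess of shadow minimum tax over mainline income levy: 235,820 Ft − 70,700 Ft = 165,120 Ft.

165,120 Ft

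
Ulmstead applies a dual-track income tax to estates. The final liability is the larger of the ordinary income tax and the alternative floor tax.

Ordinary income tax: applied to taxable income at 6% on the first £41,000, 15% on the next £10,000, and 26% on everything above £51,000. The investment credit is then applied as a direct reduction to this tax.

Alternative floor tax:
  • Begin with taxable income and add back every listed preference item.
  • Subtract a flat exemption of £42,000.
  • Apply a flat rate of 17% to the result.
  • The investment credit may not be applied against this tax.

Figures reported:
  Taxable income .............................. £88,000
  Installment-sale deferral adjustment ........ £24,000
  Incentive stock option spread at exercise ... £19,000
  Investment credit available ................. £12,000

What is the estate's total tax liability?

Alternative floor tax:
  Adjusted income: £88,000 + £24,000 + £19,000 = £131,000
  Less exemption £42,000 → base £89,000
  £89,000 × 17% = £15,130

Ordinary income tax:
  £41,000 × 6% = £2,460
  £10,000 × 15% = £1,500
  £37,000 × 26% = £9,620
  → £13,580
  Less investment credit £12,000 → £1,580

£15,130 > £1,580, so the alternative floor tax is the binding amount.

£15,130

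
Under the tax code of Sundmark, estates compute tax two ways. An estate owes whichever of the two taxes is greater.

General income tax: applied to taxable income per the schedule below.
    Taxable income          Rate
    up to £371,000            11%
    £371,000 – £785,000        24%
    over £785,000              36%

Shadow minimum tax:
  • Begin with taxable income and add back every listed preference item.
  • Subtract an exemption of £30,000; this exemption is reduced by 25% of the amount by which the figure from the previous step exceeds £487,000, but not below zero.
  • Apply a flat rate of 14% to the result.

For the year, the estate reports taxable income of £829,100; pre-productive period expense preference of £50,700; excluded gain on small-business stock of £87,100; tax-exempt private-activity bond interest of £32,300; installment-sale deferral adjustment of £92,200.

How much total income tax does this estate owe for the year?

Shadow minimum tax:
  Adjusted income: £829,100 + £50,700 + £87,100 + £32,300 + £92,200 = £1,091,400
  Exemption: 25% × (£1,091,400 − £487,000) = £151,100 ≥ £30,000, so the exemption is fully phased out
  Base: £1,091,400 − £0 = £1,091,400
  £1,091,400 × 14% = £152,796

General income tax:
  £371,000 × 11% = £40,810
  £414,000 × 24% = £99,360
  £44,100 × 36% = £15,876
  → £156,046

£156,046 > £152,796, so the general income tax governs.

£156,046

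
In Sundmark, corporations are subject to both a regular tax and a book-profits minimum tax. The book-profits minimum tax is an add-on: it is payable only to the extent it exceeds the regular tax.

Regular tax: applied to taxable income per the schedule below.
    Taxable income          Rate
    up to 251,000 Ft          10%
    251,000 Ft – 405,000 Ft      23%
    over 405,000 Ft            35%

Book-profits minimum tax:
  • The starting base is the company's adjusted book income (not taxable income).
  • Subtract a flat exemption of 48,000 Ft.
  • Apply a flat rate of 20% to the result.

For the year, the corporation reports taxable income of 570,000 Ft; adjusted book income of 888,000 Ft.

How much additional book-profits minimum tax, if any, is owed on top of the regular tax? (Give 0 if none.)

49,730 Ft

Book-profits minimum tax:
  Base (adjusted book income): 888,000 Ft
  Less exemption 48,000 Ft → base 840,000 Ft
  840,000 Ft × 20% = 168,000 Ft

Regular tax:
  251,000 Ft × 10% = 25,100 Ft
  154,000 Ft × 23% = 35,420 Ft
  165,000 Ft × 35% = 57,750 Ft
  → 118,270 Ft

Excess of book-profits minimum tax over regular tax: 168,000 Ft − 118,270 Ft = 49,730 Ft.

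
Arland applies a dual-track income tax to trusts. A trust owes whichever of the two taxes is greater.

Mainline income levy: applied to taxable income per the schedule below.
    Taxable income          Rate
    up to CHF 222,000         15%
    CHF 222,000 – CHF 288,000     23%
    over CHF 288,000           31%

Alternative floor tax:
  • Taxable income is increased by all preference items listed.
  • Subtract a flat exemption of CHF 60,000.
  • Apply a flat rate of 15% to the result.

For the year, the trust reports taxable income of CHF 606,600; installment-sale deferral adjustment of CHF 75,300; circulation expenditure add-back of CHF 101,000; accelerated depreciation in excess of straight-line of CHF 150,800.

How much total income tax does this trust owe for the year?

Alternative floor tax:
  Adjusted income: CHF 606,600 + CHF 75,300 + CHF 101,000 + CHF 150,800 = CHF 933,700
  Less exemption CHF 60,000 → base CHF 873,700
  CHF 873,700 × 15% = CHF 131,055

Mainline income levy:
  CHF 222,000 × 15% = CHF 33,300
  CHF 66,000 × 23% = CHF 15,180
  CHF 318,600 × 31% = CHF 98,766
  → CHF 147,246

CHF 147,246 > CHF 131,055, so the mainline income levy governs.

CHF 147,246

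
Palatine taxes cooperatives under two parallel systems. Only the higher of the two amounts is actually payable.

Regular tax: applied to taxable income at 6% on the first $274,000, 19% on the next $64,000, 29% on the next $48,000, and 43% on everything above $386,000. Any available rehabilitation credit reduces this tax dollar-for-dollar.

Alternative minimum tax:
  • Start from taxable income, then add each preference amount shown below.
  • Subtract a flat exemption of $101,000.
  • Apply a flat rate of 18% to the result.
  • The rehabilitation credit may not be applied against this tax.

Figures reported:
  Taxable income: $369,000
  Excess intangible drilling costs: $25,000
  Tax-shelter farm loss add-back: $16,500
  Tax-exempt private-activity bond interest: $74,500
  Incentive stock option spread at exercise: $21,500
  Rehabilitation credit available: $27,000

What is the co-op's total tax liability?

Regular tax:
  $274,000 × 6% = $16,440
  $64,000 × 19% = $12,160
  $31,000 × 29% = $8,990
  → $37,590
  Less rehabilitation credit $27,000 → $10,590

Alternative minimum tax:
  Adjusted income: $369,000 + $25,000 + $16,500 + $74,500 + $21,500 = $506,500
  Less exemption $101,000 → base $405,500
  $405,500 × 18% = $72,990

$72,990 > $10,590, so the alternative minimum tax is the binding amount.

$72,990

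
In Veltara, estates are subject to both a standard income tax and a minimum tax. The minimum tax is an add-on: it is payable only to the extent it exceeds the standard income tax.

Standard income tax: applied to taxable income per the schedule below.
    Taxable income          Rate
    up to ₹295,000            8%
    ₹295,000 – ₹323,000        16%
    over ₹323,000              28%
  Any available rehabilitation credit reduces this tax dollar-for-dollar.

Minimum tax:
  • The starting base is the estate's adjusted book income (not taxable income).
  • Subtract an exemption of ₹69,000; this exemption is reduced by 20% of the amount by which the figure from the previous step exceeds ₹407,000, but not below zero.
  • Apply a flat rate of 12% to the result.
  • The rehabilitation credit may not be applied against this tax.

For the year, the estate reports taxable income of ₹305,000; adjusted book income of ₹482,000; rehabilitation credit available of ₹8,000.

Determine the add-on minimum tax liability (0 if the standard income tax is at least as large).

₹34,160

Minimum tax:
  Base (adjusted book income): ₹482,000
  Exemption: ₹69,000 − 20% × (₹482,000 − ₹407,000) = ₹69,000 − ₹15,000 = ₹54,000
  Base: ₹482,000 − ₹54,000 = ₹428,000
  ₹428,000 × 12% = ₹51,360

Standard income tax:
  ₹295,000 × 8% = ₹23,600
  ₹10,000 × 16% = ₹1,600
  → ₹25,200
  Less rehabilitation credit ₹8,000 → ₹17,200

Excess of minimum tax over standard income tax: ₹51,360 − ₹17,200 = ₹34,160.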